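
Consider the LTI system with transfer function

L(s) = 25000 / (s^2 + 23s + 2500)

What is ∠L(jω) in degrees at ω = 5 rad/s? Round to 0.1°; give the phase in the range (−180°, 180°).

-2.7°

At s = jω = j5:
quadratic: (j5)² + 23·j5 + 2500 = 2475 + j115 → |·| ≈ 2477.7, ∠ ≈ 2.66°
∠L = 0.00° − 2.66° = -2.66°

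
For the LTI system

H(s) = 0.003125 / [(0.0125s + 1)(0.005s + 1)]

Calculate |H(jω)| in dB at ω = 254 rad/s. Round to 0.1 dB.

-64.7 dB

At ω = 254 rad/s:
pole (1 + j254·0.0125) = 1 + j3.175 → |·| ≈ 3.3288, ∠ ≈ 72.52°
pole (1 + j254·0.005) = 1 + j1.27 → |·| ≈ 1.6164, ∠ ≈ 51.78°
|H| = 0.003125 · 1 / (3.3288 · 1.6164) ≈ 0.00058078
Gain = 20 log₁₀(0.00058078) ≈ -64.72 dB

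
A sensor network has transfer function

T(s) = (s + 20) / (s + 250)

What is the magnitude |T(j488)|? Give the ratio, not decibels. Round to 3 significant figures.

Substitute s = j488:
Numerator: (j488) + 20 = 20 + j488
Denominator: (j488) + 250 = 250 + j488
|N| = √(20² + 488²) ≈ 488.41, ∠N ≈ 87.65°
|D| = √(250² + 488²) ≈ 548.31, ∠D ≈ 62.87°
|T| = 488.41 / 548.31 ≈ 0.89076

0.891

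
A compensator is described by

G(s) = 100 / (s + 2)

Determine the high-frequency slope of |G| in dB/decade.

-20 dB/decade

Each pole contributes −20 dB/decade at high frequency; each zero contributes +20 dB/decade.
Net: 0 zero(s) − 1 pole(s) → -20 dB/decade.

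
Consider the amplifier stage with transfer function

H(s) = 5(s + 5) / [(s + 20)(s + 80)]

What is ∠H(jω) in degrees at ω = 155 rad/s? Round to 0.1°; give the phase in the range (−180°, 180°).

At s = jω = j155:
zero (s+5): 5 + j155 → |·| = √(5²+155²) = √24050 ≈ 155.08, ∠ = arctan(155/5) ≈ 88.15°
pole (s+20): 20 + j155 → |·| = √(20²+155²) = √24425 ≈ 156.28, ∠ = arctan(155/20) ≈ 82.65°
pole (s+80): 80 + j155 → |·| = √(80²+155²) = √30425 ≈ 174.43, ∠ = arctan(155/80) ≈ 62.70°
∠H = 88.15° − 145.35° = -57.20°

-57.2°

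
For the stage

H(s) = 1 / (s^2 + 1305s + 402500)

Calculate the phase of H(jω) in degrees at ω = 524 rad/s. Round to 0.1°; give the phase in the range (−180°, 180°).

-79.4°

Substitute s = j524:
Numerator: 1 = 1 + j0
Denominator: (j524)^2 + 1305(j524) + 402500 = 127924 + j683820
|N| = √(1² + 0²) ≈ 1, ∠N ≈ 0.00°
|D| = √(127924² + 683820²) ≈ 6.9568e+05, ∠D ≈ 79.40°
∠H = 0.00° − 79.40° = -79.40°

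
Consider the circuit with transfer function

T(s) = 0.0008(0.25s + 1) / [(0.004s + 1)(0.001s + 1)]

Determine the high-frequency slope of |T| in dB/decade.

Each pole contributes −20 dB/decade at high frequency; each zero contributes +20 dB/decade.
Net: 1 zero(s) − 2 pole(s) → -20 dB/decade.

-20 dB/decade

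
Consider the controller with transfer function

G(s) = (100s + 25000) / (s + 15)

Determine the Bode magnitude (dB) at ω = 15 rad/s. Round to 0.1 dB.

61.4 dB

Substitute s = j15:
Numerator: 100(j15) + 25000 = 25000 + j1500
Denominator: (j15) + 15 = 15 + j15
|N| = √(25000² + 1500²) ≈ 25045, ∠N ≈ 3.43°
|D| = √(15² + 15²) ≈ 21.213, ∠D ≈ 45.00°
|G| = 25045 / 21.213 ≈ 1180.6
Gain = 20 log₁₀(1180.6) ≈ 61.44 dB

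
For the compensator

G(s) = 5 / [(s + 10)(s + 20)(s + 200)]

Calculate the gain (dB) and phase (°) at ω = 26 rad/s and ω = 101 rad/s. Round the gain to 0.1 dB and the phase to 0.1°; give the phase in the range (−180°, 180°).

At s = jω = j26:
pole (s+10): 10 + j26 → |·| = √(10²+26²) = √776 ≈ 27.857, ∠ = arctan(26/10) ≈ 68.96°
pole (s+20): 20 + j26 → |·| = √(20²+26²) = √1076 ≈ 32.802, ∠ = arctan(26/20) ≈ 52.43°
pole (s+200): 200 + j26 → |·| = √(200²+26²) = √40676 ≈ 201.68, ∠ = arctan(26/200) ≈ 7.41°
|G| = 5 / 1.8429e+05 ≈ 2.7131e-05
Gain = 20 log₁₀(2.7131e-05) ≈ -91.33 dB
∠G = 0.00° − 128.80° = -128.80°

At s = jω = j101:
pole (s+10): 10 + j101 → |·| = √(10²+101²) = √10301 ≈ 101.49, ∠ = arctan(101/10) ≈ 84.35°
pole (s+20): 20 + j101 → |·| = √(20²+101²) = √10601 ≈ 102.96, ∠ = arctan(101/20) ≈ 78.80°
pole (s+200): 200 + j101 → |·| = √(200²+101²) = √50201 ≈ 224.06, ∠ = arctan(101/200) ≈ 26.79°
|G| = 5 / 2.3413e+06 ≈ 2.1356e-06
Gain = 20 log₁₀(2.1356e-06) ≈ -113.41 dB
∠G = 0.00° − 189.94° = -189.94° ≡ 170.06° (principal value)

ω = 26: -91.3 dB, -128.8°; ω = 101: -113.4 dB, 170.1°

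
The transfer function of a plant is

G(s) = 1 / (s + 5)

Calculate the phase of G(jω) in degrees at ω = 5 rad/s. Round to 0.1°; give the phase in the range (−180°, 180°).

Substitute s = j5:
Numerator: 1 = 1 + j0
Denominator: (j5) + 5 = 5 + j5
|N| = √(1² + 0²) ≈ 1, ∠N ≈ 0.00°
|D| = √(5² + 5²) ≈ 7.0711, ∠D ≈ 45.00°
∠G = 0.00° − 45.00° = -45.00°

-45.0°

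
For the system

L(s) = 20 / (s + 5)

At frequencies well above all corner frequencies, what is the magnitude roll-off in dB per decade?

Each pole contributes −20 dB/decade at high frequency; each zero contributes +20 dB/decade.
Net: 0 zero(s) − 1 pole(s) → -20 dB/decade.

-20 dB/decade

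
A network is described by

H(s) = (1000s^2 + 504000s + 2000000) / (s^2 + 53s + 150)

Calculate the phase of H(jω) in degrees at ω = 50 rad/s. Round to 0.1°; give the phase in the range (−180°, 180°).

Substitute s = j50:
Numerator: 1000(j50)^2 + 504000(j50) + 2000000 = -500000 + j25200000
Denominator: (j50)^2 + 53(j50) + 150 = -2350 + j2650
|N| = √(500000² + 25200000²) ≈ 2.5205e+07, ∠N ≈ 91.14°
|D| = √(2350² + 2650²) ≈ 3541.9, ∠D ≈ 131.57°
∠H = 91.14° − 131.57° = -40.43°

-40.4°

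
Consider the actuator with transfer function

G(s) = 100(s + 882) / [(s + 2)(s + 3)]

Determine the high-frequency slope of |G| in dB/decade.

-20 dB/decade

Each pole contributes −20 dB/decade at high frequency; each zero contributes +20 dB/decade.
Net: 1 zero(s) − 2 pole(s) → -20 dB/decade.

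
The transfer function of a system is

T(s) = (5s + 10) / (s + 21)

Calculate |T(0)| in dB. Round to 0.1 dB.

-6.4 dB

T(0) = 10 / 21 ≈ 0.47619
20 log₁₀(0.47619) ≈ -6.44 dB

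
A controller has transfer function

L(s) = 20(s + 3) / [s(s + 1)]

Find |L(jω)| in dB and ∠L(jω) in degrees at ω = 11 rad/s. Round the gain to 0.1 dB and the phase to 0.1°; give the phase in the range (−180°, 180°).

At s = jω = j11:
zero (s+3): 3 + j11 → |·| = √(3²+11²) = √130 ≈ 11.402, ∠ = arctan(11/3) ≈ 74.74°
pole (s+1): 1 + j11 → |·| = √(1²+11²) = √122 ≈ 11.045, ∠ = arctan(11/1) ≈ 84.81°
pole at origin: |s| = 11, ∠ = 90.00° (in denominator)
|L| = 20 · 11.402 / 121.5 ≈ 1.8769
Gain = 20 log₁₀(1.8769) ≈ 5.47 dB
∠L = 74.74° − 174.81° = -100.07°

5.5 dB, -100.1°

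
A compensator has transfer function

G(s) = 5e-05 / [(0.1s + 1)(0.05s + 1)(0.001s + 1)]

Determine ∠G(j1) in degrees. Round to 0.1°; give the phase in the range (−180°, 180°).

-8.6°

At ω = 1 rad/s:
pole (1 + j1·0.1) = 1 + j0.1 → |·| ≈ 1.005, ∠ ≈ 5.71°
pole (1 + j1·0.05) = 1 + j0.05 → |·| ≈ 1.0012, ∠ ≈ 2.86°
pole (1 + j1·0.001) = 1 + j0.001 → |·| ≈ 1, ∠ ≈ 0.06°
∠G = (0°) − (5.71° + 2.86° + 0.06°) = -8.63°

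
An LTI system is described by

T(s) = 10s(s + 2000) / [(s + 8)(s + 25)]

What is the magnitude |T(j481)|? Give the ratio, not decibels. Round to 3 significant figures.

At s = jω = j481:
zero (s+2000): 2000 + j481 → |·| = √(2000²+481²) = √4231361 ≈ 2057, ∠ = arctan(481/2000) ≈ 13.52°
zero at origin: s = j481 → |·| = 481, ∠ = 90.00°
pole (s+8): 8 + j481 → |·| = √(8²+481²) = √231425 ≈ 481.07, ∠ = arctan(481/8) ≈ 89.05°
pole (s+25): 25 + j481 → |·| = √(25²+481²) = √231986 ≈ 481.65, ∠ = arctan(481/25) ≈ 87.02°
|T| = 10 · 9.8942e+05 / 2.3171e+05 ≈ 42.701

42.7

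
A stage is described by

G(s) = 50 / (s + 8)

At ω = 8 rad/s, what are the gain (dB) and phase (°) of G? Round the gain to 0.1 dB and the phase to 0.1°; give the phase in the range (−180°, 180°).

Substitute s = j8:
Numerator: 50 = 50 + j0
Denominator: (j8) + 8 = 8 + j8
|N| = √(50² + 0²) ≈ 50, ∠N ≈ 0.00°
|D| = √(8² + 8²) ≈ 11.314, ∠D ≈ 45.00°
|G| = 50 / 11.314 ≈ 4.4193
Gain = 20 log₁₀(4.4193) ≈ 12.91 dB
∠G = 0.00° − 45.00° = -45.00°

12.9 dB, -45.0°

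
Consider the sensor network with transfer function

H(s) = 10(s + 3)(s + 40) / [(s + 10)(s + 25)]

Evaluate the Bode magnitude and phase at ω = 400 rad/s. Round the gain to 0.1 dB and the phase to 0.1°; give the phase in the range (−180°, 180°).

20.0 dB, -1.1°

At s = jω = j400:
zero (s+3): 3 + j400 → |·| = √(3²+400²) = √160009 ≈ 400.01, ∠ = arctan(400/3) ≈ 89.57°
zero (s+40): 40 + j400 → |·| = √(40²+400²) = √161600 ≈ 402, ∠ = arctan(400/40) ≈ 84.29°
pole (s+10): 10 + j400 → |·| = √(10²+400²) = √160100 ≈ 400.12, ∠ = arctan(400/10) ≈ 88.57°
pole (s+25): 25 + j400 → |·| = √(25²+400²) = √160625 ≈ 400.78, ∠ = arctan(400/25) ≈ 86.42°
|H| = 10 · 1.608e+05 / 1.6036e+05 ≈ 10.027
Gain = 20 log₁₀(10.027) ≈ 20.02 dB
∠H = 173.86° − 174.99° = -1.13°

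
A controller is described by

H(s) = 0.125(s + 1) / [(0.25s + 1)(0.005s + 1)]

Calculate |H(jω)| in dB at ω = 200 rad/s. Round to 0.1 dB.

-9.0 dB

At ω = 200 rad/s:
zero (1 + j200·1) = 1 + j200 → |·| ≈ 200, ∠ ≈ 89.71°
pole (1 + j200·0.25) = 1 + j50 → |·| ≈ 50.01, ∠ ≈ 88.85°
pole (1 + j200·0.005) = 1 + j1 → |·| ≈ 1.4142, ∠ ≈ 45.00°
|H| = 0.125 · 200 / (50.01 · 1.4142) ≈ 0.35349
Gain = 20 log₁₀(0.35349) ≈ -9.03 dB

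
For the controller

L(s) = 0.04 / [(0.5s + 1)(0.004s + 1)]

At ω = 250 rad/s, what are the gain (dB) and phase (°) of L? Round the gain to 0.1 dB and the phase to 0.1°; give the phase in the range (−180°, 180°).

-72.9 dB, -134.5°

At ω = 250 rad/s:
pole (1 + j250·0.5) = 1 + j125 → |·| ≈ 125, ∠ ≈ 89.54°
pole (1 + j250·0.004) = 1 + j1 → |·| ≈ 1.4142, ∠ ≈ 45.00°
|L| = 0.04 · 1 / (125 · 1.4142) ≈ 0.00022628
Gain = 20 log₁₀(0.00022628) ≈ -72.91 dB
∠L = (0°) − (89.54° + 45.00°) = -134.54°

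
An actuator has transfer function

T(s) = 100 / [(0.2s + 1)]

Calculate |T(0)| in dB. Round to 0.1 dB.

40.0 dB

T(0) = 100 · 1 / 1 = 100
20 log₁₀(100) ≈ 40.00 dB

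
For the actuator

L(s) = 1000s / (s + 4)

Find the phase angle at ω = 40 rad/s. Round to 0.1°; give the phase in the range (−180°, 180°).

5.7°

At s = jω = j40:
zero at origin: s = j40 → |·| = 40, ∠ = 90.00°
pole (s+4): 4 + j40 → |·| = √(4²+40²) = √1616 ≈ 40.2, ∠ = arctan(40/4) ≈ 84.29°
∠L = 90.00° − 84.29° = 5.71°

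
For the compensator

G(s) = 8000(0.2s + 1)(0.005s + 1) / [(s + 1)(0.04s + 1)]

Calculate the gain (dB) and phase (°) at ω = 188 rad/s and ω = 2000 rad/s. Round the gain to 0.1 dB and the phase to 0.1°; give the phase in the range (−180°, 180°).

At ω = 188 rad/s:
zero (1 + j188·0.2) = 1 + j37.6 → |·| ≈ 37.613, ∠ ≈ 88.48°
zero (1 + j188·0.005) = 1 + j0.94 → |·| ≈ 1.3724, ∠ ≈ 43.23°
pole (1 + j188·1) = 1 + j188 → |·| ≈ 188, ∠ ≈ 89.70°
pole (1 + j188·0.04) = 1 + j7.52 → |·| ≈ 7.5862, ∠ ≈ 82.43°
|G| = 8000 · 37.613 · 1.3724 / (188 · 7.5862) ≈ 289.55
Gain = 20 log₁₀(289.55) ≈ 49.23 dB
∠G = (88.48° + 43.23°) − (89.70° + 82.43°) = -40.42°

At ω = 2000 rad/s:
zero (1 + j2000·0.2) = 1 + j400 → |·| ≈ 400, ∠ ≈ 89.86°
zero (1 + j2000·0.005) = 1 + j10 → |·| ≈ 10.05, ∠ ≈ 84.29°
pole (1 + j2000·1) = 1 + j2000 → |·| ≈ 2000, ∠ ≈ 89.97°
pole (1 + j2000·0.04) = 1 + j80 → |·| ≈ 80.006, ∠ ≈ 89.28°
|G| = 8000 · 400 · 10.05 / (2000 · 80.006) ≈ 200.98
Gain = 20 log₁₀(200.98) ≈ 46.06 dB
∠G = (89.86° + 84.29°) − (89.97° + 89.28°) = -5.10°

ω = 188: 49.2 dB, -40.4°; ω = 2000: 46.1 dB, -5.1°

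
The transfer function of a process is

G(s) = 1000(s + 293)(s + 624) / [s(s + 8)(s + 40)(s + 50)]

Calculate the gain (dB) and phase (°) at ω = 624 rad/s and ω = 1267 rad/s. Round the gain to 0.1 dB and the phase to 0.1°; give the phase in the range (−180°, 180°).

At s = jω = j624:
zero (s+293): 293 + j624 → |·| = √(293²+624²) = √475225 ≈ 689.37, ∠ = arctan(624/293) ≈ 64.85°
zero (s+624): 624 + j624 → |·| = √(624²+624²) = √778752 ≈ 882.47, ∠ = arctan(624/624) ≈ 45.00°
pole (s+8): 8 + j624 → |·| = √(8²+624²) = √389440 ≈ 624.05, ∠ = arctan(624/8) ≈ 89.27°
pole (s+40): 40 + j624 → |·| = √(40²+624²) = √390976 ≈ 625.28, ∠ = arctan(624/40) ≈ 86.33°
pole (s+50): 50 + j624 → |·| = √(50²+624²) = √391876 ≈ 626, ∠ = arctan(624/50) ≈ 85.42°
pole at origin: |s| = 624, ∠ = 90.00° (in denominator)
|G| = 1000 · 6.0835e+05 / 1.5242e+11 ≈ 0.0039913
Gain = 20 log₁₀(0.0039913) ≈ -47.98 dB
∠G = 109.85° − 351.02° = -241.17° ≡ 118.83° (principal value)

At s = jω = j1267:
zero (s+293): 293 + j1267 → |·| = √(293²+1267²) = √1691138 ≈ 1300.4, ∠ = arctan(1267/293) ≈ 76.98°
zero (s+624): 624 + j1267 → |·| = √(624²+1267²) = √1994665 ≈ 1412.3, ∠ = arctan(1267/624) ≈ 63.78°
pole (s+8): 8 + j1267 → |·| = √(8²+1267²) = √1605353 ≈ 1267, ∠ = arctan(1267/8) ≈ 89.64°
pole (s+40): 40 + j1267 → |·| = √(40²+1267²) = √1606889 ≈ 1267.6, ∠ = arctan(1267/40) ≈ 88.19°
pole (s+50): 50 + j1267 → |·| = √(50²+1267²) = √1607789 ≈ 1268, ∠ = arctan(1267/50) ≈ 87.74°
pole at origin: |s| = 1267, ∠ = 90.00° (in denominator)
|G| = 1000 · 1.8366e+06 / 2.5802e+12 ≈ 0.00071181
Gain = 20 log₁₀(0.00071181) ≈ -62.95 dB
∠G = 140.76° − 355.57° = -214.81° ≡ 145.19° (principal value)

ω = 624: -48.0 dB, 118.8°; ω = 1267: -63.0 dB, 145.2°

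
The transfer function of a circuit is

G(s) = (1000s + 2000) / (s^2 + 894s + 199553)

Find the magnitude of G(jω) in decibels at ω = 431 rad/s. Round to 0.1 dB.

1.0 dB

Substitute s = j431:
Numerator: 1000(j431) + 2000 = 2000 + j431000
Denominator: (j431)^2 + 894(j431) + 199553 = 13792 + j385314
|N| = √(2000² + 431000²) ≈ 4.31e+05, ∠N ≈ 89.73°
|D| = √(13792² + 385314²) ≈ 3.8556e+05, ∠D ≈ 87.95°
|G| = 4.31e+05 / 3.8556e+05 ≈ 1.1179
Gain = 20 log₁₀(1.1179) ≈ 0.97 dB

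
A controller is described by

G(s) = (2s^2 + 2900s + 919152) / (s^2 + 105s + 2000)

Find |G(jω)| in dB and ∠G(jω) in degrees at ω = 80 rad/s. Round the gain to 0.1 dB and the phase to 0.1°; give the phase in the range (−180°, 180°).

39.9 dB, -103.3°

Substitute s = j80:
Numerator: 2(j80)^2 + 2900(j80) + 919152 = 906352 + j232000
Denominator: (j80)^2 + 105(j80) + 2000 = -4400 + j8400
|N| = √(906352² + 232000²) ≈ 9.3557e+05, ∠N ≈ 14.36°
|D| = √(4400² + 8400²) ≈ 9482.6, ∠D ≈ 117.65°
|G| = 9.3557e+05 / 9482.6 ≈ 98.662
Gain = 20 log₁₀(98.662) ≈ 39.88 dB
∠G = 14.36° − 117.65° = -103.29°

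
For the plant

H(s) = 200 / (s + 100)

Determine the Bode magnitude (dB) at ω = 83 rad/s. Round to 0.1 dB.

3.7 dB

At s = jω = j83:
pole (s+100): 100 + j83 → |·| = √(100²+83²) = √16889 ≈ 129.96, ∠ = arctan(83/100) ≈ 39.69°
|H| = 200 / 129.96 ≈ 1.5389
Gain = 20 log₁₀(1.5389) ≈ 3.74 dB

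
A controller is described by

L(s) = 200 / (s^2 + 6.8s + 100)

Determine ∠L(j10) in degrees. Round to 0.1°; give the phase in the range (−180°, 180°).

-90.0°

At s = jω = j10:
quadratic: (j10)² + 6.8·j10 + 100 = 0 + j68 → |·| ≈ 68, ∠ ≈ 90.00°
∠L = 0.00° − 90.00° = -90.00°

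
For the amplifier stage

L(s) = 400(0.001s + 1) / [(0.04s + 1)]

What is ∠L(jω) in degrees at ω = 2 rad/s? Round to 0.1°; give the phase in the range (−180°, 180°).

At ω = 2 rad/s:
zero (1 + j2·0.001) = 1 + j0.002 → |·| ≈ 1, ∠ ≈ 0.11°
pole (1 + j2·0.04) = 1 + j0.08 → |·| ≈ 1.0032, ∠ ≈ 4.57°
∠L = (0.11°) − (4.57°) = -4.46°

-4.5°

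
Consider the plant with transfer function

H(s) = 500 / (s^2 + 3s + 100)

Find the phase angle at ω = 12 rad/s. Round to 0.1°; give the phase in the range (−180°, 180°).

-140.7°

At s = jω = j12:
quadratic: (j12)² + 3·j12 + 100 = -44 + j36 → |·| ≈ 56.851, ∠ ≈ 140.71°
∠H = 0.00° − 140.71° = -140.71°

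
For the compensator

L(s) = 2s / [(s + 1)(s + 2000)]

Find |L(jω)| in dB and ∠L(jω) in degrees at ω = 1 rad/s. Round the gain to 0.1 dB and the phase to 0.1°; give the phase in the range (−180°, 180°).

At s = jω = j1:
zero at origin: s = j1 → |·| = 1, ∠ = 90.00°
pole (s+1): 1 + j1 → |·| = √(1²+1²) = √2 ≈ 1.4142, ∠ = arctan(1/1) ≈ 45.00°
pole (s+2000): 2000 + j1 → |·| = √(2000²+1²) = √4000001 ≈ 2000, ∠ = arctan(1/2000) ≈ 0.03°
|L| = 2 · 1 / 2828.4 ≈ 0.00070711
Gain = 20 log₁₀(0.00070711) ≈ -63.01 dB
∠L = 90.00° − 45.03° = 44.97°

-63.0 dB, 45.0°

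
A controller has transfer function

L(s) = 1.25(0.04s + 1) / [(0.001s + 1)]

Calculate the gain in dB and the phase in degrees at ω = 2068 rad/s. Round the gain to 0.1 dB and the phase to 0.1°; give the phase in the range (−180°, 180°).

At ω = 2068 rad/s:
zero (1 + j2068·0.04) = 1 + j82.72 → |·| ≈ 82.726, ∠ ≈ 89.31°
pole (1 + j2068·0.001) = 1 + j2.068 → |·| ≈ 2.2971, ∠ ≈ 64.19°
|L| = 1.25 · 82.726 / (2.2971) ≈ 45.017
Gain = 20 log₁₀(45.017) ≈ 33.07 dB
∠L = (89.31°) − (64.19°) = 25.12°

33.1 dB, 25.1°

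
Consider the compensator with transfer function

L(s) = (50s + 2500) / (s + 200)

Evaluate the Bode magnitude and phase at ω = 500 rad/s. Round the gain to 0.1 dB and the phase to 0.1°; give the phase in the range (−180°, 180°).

33.4 dB, 16.1°

Substitute s = j500:
Numerator: 50(j500) + 2500 = 2500 + j25000
Denominator: (j500) + 200 = 200 + j500
|N| = √(2500² + 25000²) ≈ 25125, ∠N ≈ 84.29°
|D| = √(200² + 500²) ≈ 538.52, ∠D ≈ 68.20°
|L| = 25125 / 538.52 ≈ 46.656
Gain = 20 log₁₀(46.656) ≈ 33.38 dB
∠L = 84.29° − 68.20° = 16.09°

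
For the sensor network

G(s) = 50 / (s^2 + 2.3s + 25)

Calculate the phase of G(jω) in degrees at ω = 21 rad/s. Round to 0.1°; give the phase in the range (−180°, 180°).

-173.4°

At s = jω = j21:
quadratic: (j21)² + 2.3·j21 + 25 = -416 + j48.3 → |·| ≈ 418.79, ∠ ≈ 173.38°
∠G = 0.00° − 173.38° = -173.38°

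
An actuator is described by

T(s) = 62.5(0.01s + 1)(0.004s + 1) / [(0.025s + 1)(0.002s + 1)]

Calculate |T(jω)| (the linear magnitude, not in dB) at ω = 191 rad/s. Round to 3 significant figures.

32.5

At ω = 191 rad/s:
zero (1 + j191·0.01) = 1 + j1.91 → |·| ≈ 2.1559, ∠ ≈ 62.37°
zero (1 + j191·0.004) = 1 + j0.764 → |·| ≈ 1.2584, ∠ ≈ 37.38°
pole (1 + j191·0.025) = 1 + j4.775 → |·| ≈ 4.8786, ∠ ≈ 78.17°
pole (1 + j191·0.002) = 1 + j0.382 → |·| ≈ 1.0705, ∠ ≈ 20.91°
|T| = 62.5 · 2.1559 · 1.2584 / (4.8786 · 1.0705) ≈ 32.467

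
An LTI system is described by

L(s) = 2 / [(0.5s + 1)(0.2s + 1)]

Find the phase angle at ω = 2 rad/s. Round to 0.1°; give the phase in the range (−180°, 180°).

-66.8°

At ω = 2 rad/s:
pole (1 + j2·0.5) = 1 + j1 → |·| ≈ 1.4142, ∠ ≈ 45.00°
pole (1 + j2·0.2) = 1 + j0.4 → |·| ≈ 1.077, ∠ ≈ 21.80°
∠L = (0°) − (45.00° + 21.80°) = -66.80°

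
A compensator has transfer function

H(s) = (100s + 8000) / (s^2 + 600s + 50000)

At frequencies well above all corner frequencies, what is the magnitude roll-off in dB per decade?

Each pole contributes −20 dB/decade at high frequency; each zero contributes +20 dB/decade.
Net: 1 zero(s) − 2 pole(s) → -20 dB/decade.

-20 dB/decade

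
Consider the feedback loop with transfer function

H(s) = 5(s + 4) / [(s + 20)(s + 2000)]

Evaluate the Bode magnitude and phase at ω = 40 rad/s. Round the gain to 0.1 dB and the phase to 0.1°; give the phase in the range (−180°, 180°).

-53.0 dB, 19.7°

At s = jω = j40:
zero (s+4): 4 + j40 → |·| = √(4²+40²) = √1616 ≈ 40.2, ∠ = arctan(40/4) ≈ 84.29°
pole (s+20): 20 + j40 → |·| = √(20²+40²) = √2000 ≈ 44.721, ∠ = arctan(40/20) ≈ 63.43°
pole (s+2000): 2000 + j40 → |·| = √(2000²+40²) = √4001600 ≈ 2000.4, ∠ = arctan(40/2000) ≈ 1.15°
|H| = 5 · 40.2 / 89460 ≈ 0.0022468
Gain = 20 log₁₀(0.0022468) ≈ -52.97 dB
∠H = 84.29° − 64.58° = 19.71°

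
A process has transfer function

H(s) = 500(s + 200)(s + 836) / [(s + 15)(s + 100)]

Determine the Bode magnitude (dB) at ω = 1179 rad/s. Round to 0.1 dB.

At s = jω = j1179:
zero (s+200): 200 + j1179 → |·| = √(200²+1179²) = √1430041 ≈ 1195.8, ∠ = arctan(1179/200) ≈ 80.37°
zero (s+836): 836 + j1179 → |·| = √(836²+1179²) = √2088937 ≈ 1445.3, ∠ = arctan(1179/836) ≈ 54.66°
pole (s+15): 15 + j1179 → |·| = √(15²+1179²) = √1390266 ≈ 1179.1, ∠ = arctan(1179/15) ≈ 89.27°
pole (s+100): 100 + j1179 → |·| = √(100²+1179²) = √1400041 ≈ 1183.2, ∠ = arctan(1179/100) ≈ 85.15°
|H| = 500 · 1.7283e+06 / 1.3951e+06 ≈ 619.42
Gain = 20 log₁₀(619.42) ≈ 55.84 dB

55.8 dB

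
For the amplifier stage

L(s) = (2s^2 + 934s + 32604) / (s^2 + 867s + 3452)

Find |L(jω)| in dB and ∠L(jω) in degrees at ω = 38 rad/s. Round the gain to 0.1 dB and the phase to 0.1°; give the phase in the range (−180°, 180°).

Substitute s = j38:
Numerator: 2(j38)^2 + 934(j38) + 32604 = 29716 + j35492
Denominator: (j38)^2 + 867(j38) + 3452 = 2008 + j32946
|N| = √(29716² + 35492²) ≈ 46290, ∠N ≈ 50.06°
|D| = √(2008² + 32946²) ≈ 33007, ∠D ≈ 86.51°
|L| = 46290 / 33007 ≈ 1.4024
Gain = 20 log₁₀(1.4024) ≈ 2.94 dB
∠L = 50.06° − 86.51° = -36.45°

2.9 dB, -36.5°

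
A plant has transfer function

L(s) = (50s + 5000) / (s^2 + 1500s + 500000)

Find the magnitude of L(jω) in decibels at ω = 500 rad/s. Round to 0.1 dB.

Substitute s = j500:
Numerator: 50(j500) + 5000 = 5000 + j25000
Denominator: (j500)^2 + 1500(j500) + 500000 = 250000 + j750000
|N| = √(5000² + 25000²) ≈ 25495, ∠N ≈ 78.69°
|D| = √(250000² + 750000²) ≈ 7.9057e+05, ∠D ≈ 71.57°
|L| = 25495 / 7.9057e+05 ≈ 0.032249
Gain = 20 log₁₀(0.032249) ≈ -29.83 dB

-29.8 dB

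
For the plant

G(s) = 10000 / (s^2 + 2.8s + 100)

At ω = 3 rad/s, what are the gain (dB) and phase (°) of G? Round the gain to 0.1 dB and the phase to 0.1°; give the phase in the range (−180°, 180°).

40.8 dB, -5.3°

At s = jω = j3:
quadratic: (j3)² + 2.8·j3 + 100 = 91 + j8.4 → |·| ≈ 91.387, ∠ ≈ 5.27°
|G| = 10000 / 91.387 ≈ 109.42
Gain = 20 log₁₀(109.42) ≈ 40.78 dB
∠G = 0.00° − 5.27° = -5.27°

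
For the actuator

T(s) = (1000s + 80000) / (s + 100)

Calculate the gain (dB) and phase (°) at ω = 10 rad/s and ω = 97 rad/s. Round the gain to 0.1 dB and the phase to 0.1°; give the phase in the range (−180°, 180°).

Substitute s = j10:
Numerator: 1000(j10) + 80000 = 80000 + j10000
Denominator: (j10) + 100 = 100 + j10
|N| = √(80000² + 10000²) ≈ 80623, ∠N ≈ 7.13°
|D| = √(100² + 10²) ≈ 100.5, ∠D ≈ 5.71°
|T| = 80623 / 100.5 ≈ 802.22
Gain = 20 log₁₀(802.22) ≈ 58.09 dB
∠T = 7.13° − 5.71° = 1.42°

Substitute s = j97:
Numerator: 1000(j97) + 80000 = 80000 + j97000
Denominator: (j97) + 100 = 100 + j97
|N| = √(80000² + 97000²) ≈ 1.2573e+05, ∠N ≈ 50.49°
|D| = √(100² + 97²) ≈ 139.32, ∠D ≈ 44.13°
|T| = 1.2573e+05 / 139.32 ≈ 902.45
Gain = 20 log₁₀(902.45) ≈ 59.11 dB
∠T = 50.49° − 44.13° = 6.36°

ω = 10: 58.1 dB, 1.4°; ω = 97: 59.1 dB, 6.4°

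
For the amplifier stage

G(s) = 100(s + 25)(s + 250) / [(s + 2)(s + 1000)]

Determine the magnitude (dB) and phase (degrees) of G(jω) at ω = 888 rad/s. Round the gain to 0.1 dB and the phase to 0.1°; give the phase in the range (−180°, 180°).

36.8 dB, 31.2°

At s = jω = j888:
zero (s+25): 25 + j888 → |·| = √(25²+888²) = √789169 ≈ 888.35, ∠ = arctan(888/25) ≈ 88.39°
zero (s+250): 250 + j888 → |·| = √(250²+888²) = √851044 ≈ 922.52, ∠ = arctan(888/250) ≈ 74.28°
pole (s+2): 2 + j888 → |·| = √(2²+888²) = √788548 ≈ 888, ∠ = arctan(888/2) ≈ 89.87°
pole (s+1000): 1000 + j888 → |·| = √(1000²+888²) = √1788544 ≈ 1337.4, ∠ = arctan(888/1000) ≈ 41.61°
|G| = 100 · 8.1952e+05 / 1.1876e+06 ≈ 69.006
Gain = 20 log₁₀(69.006) ≈ 36.78 dB
∠G = 162.67° − 131.48° = 31.19°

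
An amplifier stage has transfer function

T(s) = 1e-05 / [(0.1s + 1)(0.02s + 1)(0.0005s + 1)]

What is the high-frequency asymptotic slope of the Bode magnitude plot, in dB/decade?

Each pole contributes −20 dB/decade at high frequency; each zero contributes +20 dB/decade.
Net: 0 zero(s) − 3 pole(s) → -60 dB/decade.

-60 dB/decade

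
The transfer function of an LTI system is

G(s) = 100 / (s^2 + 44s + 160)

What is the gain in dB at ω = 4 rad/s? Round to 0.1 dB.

Substitute s = j4:
Numerator: 100 = 100 + j0
Denominator: (j4)^2 + 44(j4) + 160 = 144 + j176
|N| = √(100² + 0²) ≈ 100, ∠N ≈ 0.00°
|D| = √(144² + 176²) ≈ 227.4, ∠D ≈ 50.71°
|G| = 100 / 227.4 ≈ 0.43975
Gain = 20 log₁₀(0.43975) ≈ -7.14 dB

-7.1 dB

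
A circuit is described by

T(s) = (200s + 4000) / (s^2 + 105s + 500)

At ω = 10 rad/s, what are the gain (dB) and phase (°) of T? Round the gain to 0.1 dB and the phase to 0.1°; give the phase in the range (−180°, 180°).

Substitute s = j10:
Numerator: 200(j10) + 4000 = 4000 + j2000
Denominator: (j10)^2 + 105(j10) + 500 = 400 + j1050
|N| = √(4000² + 2000²) ≈ 4472.1, ∠N ≈ 26.57°
|D| = √(400² + 1050²) ≈ 1123.6, ∠D ≈ 69.15°
|T| = 4472.1 / 1123.6 ≈ 3.9802
Gain = 20 log₁₀(3.9802) ≈ 12.00 dB
∠T = 26.57° − 69.15° = -42.58°

12.0 dB, -42.6°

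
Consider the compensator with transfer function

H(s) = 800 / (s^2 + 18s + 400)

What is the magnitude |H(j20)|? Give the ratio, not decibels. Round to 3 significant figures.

At s = jω = j20:
quadratic: (j20)² + 18·j20 + 400 = 0 + j360 → |·| ≈ 360, ∠ ≈ 90.00°
|H| = 800 / 360 ≈ 2.2222

2.22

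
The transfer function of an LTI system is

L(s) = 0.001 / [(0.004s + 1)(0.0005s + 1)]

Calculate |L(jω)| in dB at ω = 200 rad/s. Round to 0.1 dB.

-62.2 dB

At ω = 200 rad/s:
pole (1 + j200·0.004) = 1 + j0.8 → |·| ≈ 1.2806, ∠ ≈ 38.66°
pole (1 + j200·0.0005) = 1 + j0.1 → |·| ≈ 1.005, ∠ ≈ 5.71°
|L| = 0.001 · 1 / (1.2806 · 1.005) ≈ 0.000777
Gain = 20 log₁₀(0.000777) ≈ -62.19 dB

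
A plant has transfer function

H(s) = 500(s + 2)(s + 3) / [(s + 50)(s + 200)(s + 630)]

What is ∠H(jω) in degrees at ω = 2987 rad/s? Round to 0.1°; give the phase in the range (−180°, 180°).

At s = jω = j2987:
zero (s+2): 2 + j2987 → |·| = √(2²+2987²) = √8922173 ≈ 2987, ∠ = arctan(2987/2) ≈ 89.96°
zero (s+3): 3 + j2987 → |·| = √(3²+2987²) = √8922178 ≈ 2987, ∠ = arctan(2987/3) ≈ 89.94°
pole (s+50): 50 + j2987 → |·| = √(50²+2987²) = √8924669 ≈ 2987.4, ∠ = arctan(2987/50) ≈ 89.04°
pole (s+200): 200 + j2987 → |·| = √(200²+2987²) = √8962169 ≈ 2993.7, ∠ = arctan(2987/200) ≈ 86.17°
pole (s+630): 630 + j2987 → |·| = √(630²+2987²) = √9319069 ≈ 3052.7, ∠ = arctan(2987/630) ≈ 78.09°
∠H = 179.90° − 253.30° = -73.40°

-73.4°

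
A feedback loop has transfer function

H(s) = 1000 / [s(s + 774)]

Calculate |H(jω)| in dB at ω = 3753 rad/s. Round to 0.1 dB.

At s = jω = j3753:
pole (s+774): 774 + j3753 → |·| = √(774²+3753²) = √14684085 ≈ 3832, ∠ = arctan(3753/774) ≈ 78.35°
pole at origin: |s| = 3753, ∠ = 90.00° (in denominator)
|H| = 1000 / 1.4381e+07 ≈ 6.9536e-05
Gain = 20 log₁₀(6.9536e-05) ≈ -83.16 dB

-83.2 dB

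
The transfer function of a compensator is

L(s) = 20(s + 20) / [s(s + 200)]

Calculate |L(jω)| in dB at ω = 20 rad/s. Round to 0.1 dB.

-17.0 dB

At s = jω = j20:
zero (s+20): 20 + j20 → |·| = √(20²+20²) = √800 ≈ 28.284, ∠ = arctan(20/20) ≈ 45.00°
pole (s+200): 200 + j20 → |·| = √(200²+20²) = √40400 ≈ 201, ∠ = arctan(20/200) ≈ 5.71°
pole at origin: |s| = 20, ∠ = 90.00° (in denominator)
|L| = 20 · 28.284 / 4020 ≈ 0.14072
Gain = 20 log₁₀(0.14072) ≈ -17.03 dB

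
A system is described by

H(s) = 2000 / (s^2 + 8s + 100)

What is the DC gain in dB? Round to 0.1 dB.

26.0 dB

H(0) = 2000 / 100 = 20
20 log₁₀(20) ≈ 26.02 dB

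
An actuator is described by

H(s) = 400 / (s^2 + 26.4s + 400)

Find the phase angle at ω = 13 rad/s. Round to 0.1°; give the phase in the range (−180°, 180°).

-56.1°

At s = jω = j13:
quadratic: (j13)² + 26.4·j13 + 400 = 231 + j343.2 → |·| ≈ 413.7, ∠ ≈ 56.06°
∠H = 0.00° − 56.06° = -56.06°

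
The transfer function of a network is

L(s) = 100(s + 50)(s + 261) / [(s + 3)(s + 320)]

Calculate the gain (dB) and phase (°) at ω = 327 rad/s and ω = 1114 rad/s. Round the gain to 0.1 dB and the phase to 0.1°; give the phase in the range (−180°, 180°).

ω = 327: 39.3 dB, -2.4°; ω = 1114: 39.9 dB, 0.4°

At s = jω = j327:
zero (s+50): 50 + j327 → |·| = √(50²+327²) = √109429 ≈ 330.8, ∠ = arctan(327/50) ≈ 81.31°
zero (s+261): 261 + j327 → |·| = √(261²+327²) = √175050 ≈ 418.39, ∠ = arctan(327/261) ≈ 51.40°
pole (s+3): 3 + j327 → |·| = √(3²+327²) = √106938 ≈ 327.01, ∠ = arctan(327/3) ≈ 89.47°
pole (s+320): 320 + j327 → |·| = √(320²+327²) = √209329 ≈ 457.52, ∠ = arctan(327/320) ≈ 45.62°
|L| = 100 · 1.384e+05 / 1.4961e+05 ≈ 92.507
Gain = 20 log₁₀(92.507) ≈ 39.32 dB
∠L = 132.71° − 135.09° = -2.38°

At s = jω = j1114:
zero (s+50): 50 + j1114 → |·| = √(50²+1114²) = √1243496 ≈ 1115.1, ∠ = arctan(1114/50) ≈ 87.43°
zero (s+261): 261 + j1114 → |·| = √(261²+1114²) = √1309117 ≈ 1144.2, ∠ = arctan(1114/261) ≈ 76.81°
pole (s+3): 3 + j1114 → |·| = √(3²+1114²) = √1241005 ≈ 1114, ∠ = arctan(1114/3) ≈ 89.85°
pole (s+320): 320 + j1114 → |·| = √(320²+1114²) = √1343396 ≈ 1159, ∠ = arctan(1114/320) ≈ 73.97°
|L| = 100 · 1.2759e+06 / 1.2911e+06 ≈ 98.823
Gain = 20 log₁₀(98.823) ≈ 39.90 dB
∠L = 164.24° − 163.82° = 0.42°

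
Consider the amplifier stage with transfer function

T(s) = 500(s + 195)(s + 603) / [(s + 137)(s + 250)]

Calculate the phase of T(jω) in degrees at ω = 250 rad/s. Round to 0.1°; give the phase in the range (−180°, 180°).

At s = jω = j250:
zero (s+195): 195 + j250 → |·| = √(195²+250²) = √100525 ≈ 317.06, ∠ = arctan(250/195) ≈ 52.05°
zero (s+603): 603 + j250 → |·| = √(603²+250²) = √426109 ≈ 652.77, ∠ = arctan(250/603) ≈ 22.52°
pole (s+137): 137 + j250 → |·| = √(137²+250²) = √81269 ≈ 285.08, ∠ = arctan(250/137) ≈ 61.28°
pole (s+250): 250 + j250 → |·| = √(250²+250²) = √125000 ≈ 353.55, ∠ = arctan(250/250) ≈ 45.00°
∠T = 74.57° − 106.28° = -31.71°

-31.7°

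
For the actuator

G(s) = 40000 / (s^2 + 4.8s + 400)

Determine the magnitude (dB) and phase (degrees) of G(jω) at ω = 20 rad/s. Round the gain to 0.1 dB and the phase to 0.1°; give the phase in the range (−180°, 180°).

At s = jω = j20:
quadratic: (j20)² + 4.8·j20 + 400 = 0 + j96 → |·| ≈ 96, ∠ ≈ 90.00°
|G| = 40000 / 96 ≈ 416.67
Gain = 20 log₁₀(416.67) ≈ 52.40 dB
∠G = 0.00° − 90.00° = -90.00°

52.4 dB, -90.0°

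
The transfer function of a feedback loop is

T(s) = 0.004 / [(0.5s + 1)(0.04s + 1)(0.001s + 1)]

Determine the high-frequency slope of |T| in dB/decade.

-60 dB/decade

Each pole contributes −20 dB/decade at high frequency; each zero contributes +20 dB/decade.
Net: 0 zero(s) − 3 pole(s) → -60 dB/decade.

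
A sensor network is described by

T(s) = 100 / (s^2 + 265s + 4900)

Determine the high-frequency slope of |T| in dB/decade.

-40 dB/decade

Each pole contributes −20 dB/decade at high frequency; each zero contributes +20 dB/decade.
Net: 0 zero(s) − 2 pole(s) → -40 dB/decade.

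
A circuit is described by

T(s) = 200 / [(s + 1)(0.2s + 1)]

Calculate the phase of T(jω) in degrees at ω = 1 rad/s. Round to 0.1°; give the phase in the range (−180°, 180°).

At ω = 1 rad/s:
pole (1 + j1·1) = 1 + j1 → |·| ≈ 1.4142, ∠ ≈ 45.00°
pole (1 + j1·0.2) = 1 + j0.2 → |·| ≈ 1.0198, ∠ ≈ 11.31°
∠T = (0°) − (45.00° + 11.31°) = -56.31°

-56.3°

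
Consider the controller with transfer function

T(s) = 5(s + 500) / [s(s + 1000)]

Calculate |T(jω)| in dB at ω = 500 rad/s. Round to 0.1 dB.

At s = jω = j500:
zero (s+500): 500 + j500 → |·| = √(500²+500²) = √500000 ≈ 707.11, ∠ = arctan(500/500) ≈ 45.00°
pole (s+1000): 1000 + j500 → |·| = √(1000²+500²) = √1250000 ≈ 1118, ∠ = arctan(500/1000) ≈ 26.57°
pole at origin: |s| = 500, ∠ = 90.00° (in denominator)
|T| = 5 · 707.11 / 5.59e+05 ≈ 0.0063248
Gain = 20 log₁₀(0.0063248) ≈ -43.98 dB

-44.0 dB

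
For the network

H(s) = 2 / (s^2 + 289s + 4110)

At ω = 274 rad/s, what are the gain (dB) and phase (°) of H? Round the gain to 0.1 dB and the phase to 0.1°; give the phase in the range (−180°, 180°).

Substitute s = j274:
Numerator: 2 = 2 + j0
Denominator: (j274)^2 + 289(j274) + 4110 = -70966 + j79186
|N| = √(2² + 0²) ≈ 2, ∠N ≈ 0.00°
|D| = √(70966² + 79186²) ≈ 1.0633e+05, ∠D ≈ 131.87°
|H| = 2 / 1.0633e+05 ≈ 1.8809e-05
Gain = 20 log₁₀(1.8809e-05) ≈ -94.51 dB
∠H = 0.00° − 131.87° = -131.87°

-94.5 dB, -131.9°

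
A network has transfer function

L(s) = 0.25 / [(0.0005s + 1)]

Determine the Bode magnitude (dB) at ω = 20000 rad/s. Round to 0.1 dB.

-32.1 dB

At ω = 20000 rad/s:
pole (1 + j20000·0.0005) = 1 + j10 → |·| ≈ 10.05, ∠ ≈ 84.29°
|L| = 0.25 · 1 / (10.05) ≈ 0.024876
Gain = 20 log₁₀(0.024876) ≈ -32.08 dB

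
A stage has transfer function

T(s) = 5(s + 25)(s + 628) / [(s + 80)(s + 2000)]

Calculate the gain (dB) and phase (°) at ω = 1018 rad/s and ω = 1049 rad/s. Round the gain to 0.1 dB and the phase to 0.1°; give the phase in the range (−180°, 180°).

ω = 1018: 8.5 dB, 34.4°; ω = 1049: 8.6 dB, 34.4°

At s = jω = j1018:
zero (s+25): 25 + j1018 → |·| = √(25²+1018²) = √1036949 ≈ 1018.3, ∠ = arctan(1018/25) ≈ 88.59°
zero (s+628): 628 + j1018 → |·| = √(628²+1018²) = √1430708 ≈ 1196.1, ∠ = arctan(1018/628) ≈ 58.33°
pole (s+80): 80 + j1018 → |·| = √(80²+1018²) = √1042724 ≈ 1021.1, ∠ = arctan(1018/80) ≈ 85.51°
pole (s+2000): 2000 + j1018 → |·| = √(2000²+1018²) = √5036324 ≈ 2244.2, ∠ = arctan(1018/2000) ≈ 26.98°
|T| = 5 · 1.218e+06 / 2.2916e+06 ≈ 2.6575
Gain = 20 log₁₀(2.6575) ≈ 8.49 dB
∠T = 146.92° − 112.49° = 34.43°

At s = jω = j1049:
zero (s+25): 25 + j1049 → |·| = √(25²+1049²) = √1101026 ≈ 1049.3, ∠ = arctan(1049/25) ≈ 88.63°
zero (s+628): 628 + j1049 → |·| = √(628²+1049²) = √1494785 ≈ 1222.6, ∠ = arctan(1049/628) ≈ 59.09°
pole (s+80): 80 + j1049 → |·| = √(80²+1049²) = √1106801 ≈ 1052, ∠ = arctan(1049/80) ≈ 85.64°
pole (s+2000): 2000 + j1049 → |·| = √(2000²+1049²) = √5100401 ≈ 2258.4, ∠ = arctan(1049/2000) ≈ 27.68°
|T| = 5 · 1.2829e+06 / 2.3758e+06 ≈ 2.6999
Gain = 20 log₁₀(2.6999) ≈ 8.63 dB
∠T = 147.72° − 113.32° = 34.40°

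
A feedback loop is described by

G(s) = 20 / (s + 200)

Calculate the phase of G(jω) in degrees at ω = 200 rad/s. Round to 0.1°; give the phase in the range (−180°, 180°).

-45.0°

At s = jω = j200:
pole (s+200): 200 + j200 → |·| = √(200²+200²) = √80000 ≈ 282.84, ∠ = arctan(200/200) ≈ 45.00°
∠G = 0.00° − 45.00° = -45.00°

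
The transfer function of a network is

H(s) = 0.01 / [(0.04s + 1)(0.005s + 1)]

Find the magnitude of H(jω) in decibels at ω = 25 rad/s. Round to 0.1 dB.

-43.1 dB

At ω = 25 rad/s:
pole (1 + j25·0.04) = 1 + j1 → |·| ≈ 1.4142, ∠ ≈ 45.00°
pole (1 + j25·0.005) = 1 + j0.125 → |·| ≈ 1.0078, ∠ ≈ 7.13°
|H| = 0.01 · 1 / (1.4142 · 1.0078) ≈ 0.0070164
Gain = 20 log₁₀(0.0070164) ≈ -43.08 dB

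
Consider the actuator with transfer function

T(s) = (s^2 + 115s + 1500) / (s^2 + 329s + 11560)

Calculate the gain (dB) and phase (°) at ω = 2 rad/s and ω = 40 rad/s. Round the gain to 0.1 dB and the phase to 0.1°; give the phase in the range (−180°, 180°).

Substitute s = j2:
Numerator: (j2)^2 + 115(j2) + 1500 = 1496 + j230
Denominator: (j2)^2 + 329(j2) + 11560 = 11556 + j658
|N| = √(1496² + 230²) ≈ 1513.6, ∠N ≈ 8.74°
|D| = √(11556² + 658²) ≈ 11575, ∠D ≈ 3.26°
|T| = 1513.6 / 11575 ≈ 0.13076
Gain = 20 log₁₀(0.13076) ≈ -17.67 dB
∠T = 8.74° − 3.26° = 5.48°

Substitute s = j40:
Numerator: (j40)^2 + 115(j40) + 1500 = -100 + j4600
Denominator: (j40)^2 + 329(j40) + 11560 = 9960 + j13160
|N| = √(100² + 4600²) ≈ 4601.1, ∠N ≈ 91.25°
|D| = √(9960² + 13160²) ≈ 16504, ∠D ≈ 52.88°
|T| = 4601.1 / 16504 ≈ 0.27879
Gain = 20 log₁₀(0.27879) ≈ -11.09 dB
∠T = 91.25° − 52.88° = 38.37°

ω = 2: -17.7 dB, 5.5°; ω = 40: -11.1 dB, 38.4°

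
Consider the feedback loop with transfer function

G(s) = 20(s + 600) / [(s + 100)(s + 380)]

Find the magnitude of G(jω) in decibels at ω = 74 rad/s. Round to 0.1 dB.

At s = jω = j74:
zero (s+600): 600 + j74 → |·| = √(600²+74²) = √365476 ≈ 604.55, ∠ = arctan(74/600) ≈ 7.03°
pole (s+100): 100 + j74 → |·| = √(100²+74²) = √15476 ≈ 124.4, ∠ = arctan(74/100) ≈ 36.50°
pole (s+380): 380 + j74 → |·| = √(380²+74²) = √149876 ≈ 387.14, ∠ = arctan(74/380) ≈ 11.02°
|G| = 20 · 604.55 / 48160 ≈ 0.25106
Gain = 20 log₁₀(0.25106) ≈ -12.00 dB

-12.0 dB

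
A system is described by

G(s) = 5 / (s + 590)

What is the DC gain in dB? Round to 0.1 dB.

G(0) = 5 / (590) ≈ 0.0084746
20 log₁₀(0.0084746) ≈ -41.44 dB

-41.4 dB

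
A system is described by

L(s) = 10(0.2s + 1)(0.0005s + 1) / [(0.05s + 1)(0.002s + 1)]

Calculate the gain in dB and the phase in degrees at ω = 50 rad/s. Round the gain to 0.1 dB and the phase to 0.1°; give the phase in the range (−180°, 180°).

At ω = 50 rad/s:
zero (1 + j50·0.2) = 1 + j10 → |·| ≈ 10.05, ∠ ≈ 84.29°
zero (1 + j50·0.0005) = 1 + j0.025 → |·| ≈ 1.0003, ∠ ≈ 1.43°
pole (1 + j50·0.05) = 1 + j2.5 → |·| ≈ 2.6926, ∠ ≈ 68.20°
pole (1 + j50·0.002) = 1 + j0.1 → |·| ≈ 1.005, ∠ ≈ 5.71°
|L| = 10 · 10.05 · 1.0003 / (2.6926 · 1.005) ≈ 37.15
Gain = 20 log₁₀(37.15) ≈ 31.40 dB
∠L = (84.29° + 1.43°) − (68.20° + 5.71°) = 11.81°

31.4 dB, 11.8°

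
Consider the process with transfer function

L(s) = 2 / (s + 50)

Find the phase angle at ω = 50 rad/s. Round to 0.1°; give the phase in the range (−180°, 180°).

At s = jω = j50:
pole (s+50): 50 + j50 → |·| = √(50²+50²) = √5000 ≈ 70.711, ∠ = arctan(50/50) ≈ 45.00°
∠L = 0.00° − 45.00° = -45.00°

-45.0°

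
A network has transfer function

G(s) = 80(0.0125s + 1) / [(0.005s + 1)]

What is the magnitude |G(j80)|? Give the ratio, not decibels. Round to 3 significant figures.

105

At ω = 80 rad/s:
zero (1 + j80·0.0125) = 1 + j1 → |·| ≈ 1.4142, ∠ ≈ 45.00°
pole (1 + j80·0.005) = 1 + j0.4 → |·| ≈ 1.077, ∠ ≈ 21.80°
|G| = 80 · 1.4142 / (1.077) ≈ 105.05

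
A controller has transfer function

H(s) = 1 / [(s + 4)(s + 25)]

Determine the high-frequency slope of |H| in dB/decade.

Each pole contributes −20 dB/decade at high frequency; each zero contributes +20 dB/decade.
Net: 0 zero(s) − 2 pole(s) → -40 dB/decade.

-40 dB/decade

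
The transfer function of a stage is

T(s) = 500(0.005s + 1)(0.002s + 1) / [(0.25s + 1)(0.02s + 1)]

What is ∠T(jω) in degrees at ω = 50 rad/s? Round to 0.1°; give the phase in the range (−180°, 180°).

-110.7°

At ω = 50 rad/s:
zero (1 + j50·0.005) = 1 + j0.25 → |·| ≈ 1.0308, ∠ ≈ 14.04°
zero (1 + j50·0.002) = 1 + j0.1 → |·| ≈ 1.005, ∠ ≈ 5.71°
pole (1 + j50·0.25) = 1 + j12.5 → |·| ≈ 12.54, ∠ ≈ 85.43°
pole (1 + j50·0.02) = 1 + j1 → |·| ≈ 1.4142, ∠ ≈ 45.00°
∠T = (14.04° + 5.71°) − (85.43° + 45.00°) = -110.68°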